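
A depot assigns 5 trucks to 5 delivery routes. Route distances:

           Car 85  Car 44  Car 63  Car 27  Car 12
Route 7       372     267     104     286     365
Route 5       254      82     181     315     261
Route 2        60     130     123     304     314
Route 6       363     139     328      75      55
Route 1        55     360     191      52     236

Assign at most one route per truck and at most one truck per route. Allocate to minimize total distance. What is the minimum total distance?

Min total: 353 km

Optimal: Car 85→Route 2 (60 km), Car 44→Route 5 (82 km), Car 63→Route 7 (104 km), Car 27→Route 1 (52 km), Car 12→Route 6 (55 km) — total 60+82+104+52+55 = 353 km.
Row-greedy (each truck in turn takes its cheapest remaining route) gives 630 km, worse by 277.
Swapping Car 85↔Car 12 (Car 85→Route 6 363 km, Car 12→Route 2 314 km) adds 562.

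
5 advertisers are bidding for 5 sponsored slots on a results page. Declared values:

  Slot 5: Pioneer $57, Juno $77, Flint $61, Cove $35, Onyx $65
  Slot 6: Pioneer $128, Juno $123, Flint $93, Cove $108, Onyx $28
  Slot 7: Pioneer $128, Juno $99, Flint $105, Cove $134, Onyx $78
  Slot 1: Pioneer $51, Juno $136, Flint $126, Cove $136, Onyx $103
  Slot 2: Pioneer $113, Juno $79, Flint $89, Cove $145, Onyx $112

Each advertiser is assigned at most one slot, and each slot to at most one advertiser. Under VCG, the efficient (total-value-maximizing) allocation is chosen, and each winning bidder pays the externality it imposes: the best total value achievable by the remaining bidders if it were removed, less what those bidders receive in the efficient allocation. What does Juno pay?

Efficient allocation: Pioneer→Slot 7 ($128), Juno→Slot 6 ($123), Flint→Slot 1 ($126), Cove→Slot 2 ($145), Onyx→Slot 5 ($65); total welfare W = $587.
Juno receives Slot 6 at value $123, so the others get W − 123 = $464.
Without Juno: best allocation of the remaining 4 bidders over all 5 slots is Pioneer→Slot 6 ($128), Flint→Slot 1 ($126), Cove→Slot 7 ($134), Onyx→Slot 2 ($112), total $500.
VCG payment = (others' best without Juno) − (others' welfare with Juno) = 500 − 464 = $36.

Juno pays $36.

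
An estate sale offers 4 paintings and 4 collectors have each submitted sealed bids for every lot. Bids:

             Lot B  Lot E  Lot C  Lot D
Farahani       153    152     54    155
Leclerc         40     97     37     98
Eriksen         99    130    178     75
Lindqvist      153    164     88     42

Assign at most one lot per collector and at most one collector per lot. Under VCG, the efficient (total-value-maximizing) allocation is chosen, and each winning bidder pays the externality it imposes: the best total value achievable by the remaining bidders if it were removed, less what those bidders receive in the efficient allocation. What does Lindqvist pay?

Lindqvist pays $1.

Efficient allocation: Farahani→Lot B ($153), Leclerc→Lot D ($98), Eriksen→Lot C ($178), Lindqvist→Lot E ($164); total welfare W = $593.
Lindqvist receives Lot E at value $164, so the others get W − 164 = $429.
Without Lindqvist: best allocation of the remaining 3 bidders over all 4 lots is Farahani→Lot D ($155), Leclerc→Lot E ($97), Eriksen→Lot C ($178), total $430.
VCG payment = (others' best without Lindqvist) − (others' welfare with Lindqvist) = 430 − 429 = $1.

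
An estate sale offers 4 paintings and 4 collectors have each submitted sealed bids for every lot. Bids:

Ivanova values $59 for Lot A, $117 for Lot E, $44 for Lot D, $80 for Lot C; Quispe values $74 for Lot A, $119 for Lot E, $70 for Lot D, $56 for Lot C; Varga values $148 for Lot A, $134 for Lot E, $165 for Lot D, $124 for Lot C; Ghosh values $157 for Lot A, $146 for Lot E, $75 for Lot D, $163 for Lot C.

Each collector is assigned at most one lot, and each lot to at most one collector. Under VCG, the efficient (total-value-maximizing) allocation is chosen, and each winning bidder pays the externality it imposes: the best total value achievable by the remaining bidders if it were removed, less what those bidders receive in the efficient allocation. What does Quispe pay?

Quispe pays $43.

Efficient allocation: Ivanova→Lot C ($80), Quispe→Lot E ($119), Varga→Lot D ($165), Ghosh→Lot A ($157); total welfare W = $521.
Quispe receives Lot E at value $119, so the others get W − 119 = $402.
Without Quispe: best allocation of the remaining 3 bidders over all 4 lots is Ivanova→Lot E ($117), Varga→Lot D ($165), Ghosh→Lot C ($163), total $445.
VCG payment = (others' best without Quispe) − (others' welfare with Quispe) = 445 − 402 = $43.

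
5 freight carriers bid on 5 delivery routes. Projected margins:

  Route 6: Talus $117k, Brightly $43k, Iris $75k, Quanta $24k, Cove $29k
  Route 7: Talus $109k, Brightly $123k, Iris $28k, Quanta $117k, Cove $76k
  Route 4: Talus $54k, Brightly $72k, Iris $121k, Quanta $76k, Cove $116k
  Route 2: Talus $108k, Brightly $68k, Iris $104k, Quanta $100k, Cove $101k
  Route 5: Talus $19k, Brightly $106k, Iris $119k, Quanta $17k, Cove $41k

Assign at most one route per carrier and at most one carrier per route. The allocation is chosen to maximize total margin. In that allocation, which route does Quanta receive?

Quanta receives Route 2.

This is a one-to-one assignment (maximum-weight bipartite matching).
Optimal: Talus→Route 6 ($117k), Brightly→Route 7 ($123k), Iris→Route 5 ($119k), Quanta→Route 2 ($100k), Cove→Route 4 ($116k) — total 117+123+119+100+116 = $575k.
Column-greedy (each route in turn goes to its best remaining carrier) gives $479k, worse by 96.
Next-best assignment: Talus→Route 6, Brightly→Route 5, Iris→Route 4, Quanta→Route 7, Cove→Route 2 = $562k.
Swapping Iris↔Brightly (Iris→Route 7 $28k, Brightly→Route 5 $106k) loses 108.
Checked against all permutations: $575k is optimal.
Quanta's own top route is Route 7 ($117k), but forcing Quanta→Route 7 and reassigning the rest optimally gives only $562k — worse by 13.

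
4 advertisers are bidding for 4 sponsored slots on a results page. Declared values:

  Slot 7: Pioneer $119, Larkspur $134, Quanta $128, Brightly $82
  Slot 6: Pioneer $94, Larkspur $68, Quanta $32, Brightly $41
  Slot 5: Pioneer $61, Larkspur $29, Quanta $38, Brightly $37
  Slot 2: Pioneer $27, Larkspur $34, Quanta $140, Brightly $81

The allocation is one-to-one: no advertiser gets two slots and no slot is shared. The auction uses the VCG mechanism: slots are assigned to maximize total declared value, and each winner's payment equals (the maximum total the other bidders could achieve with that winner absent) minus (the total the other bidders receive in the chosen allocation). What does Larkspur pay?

Larkspur pays $45.

Efficient allocation: Pioneer→Slot 6 ($94), Larkspur→Slot 7 ($134), Quanta→Slot 2 ($140), Brightly→Slot 5 ($37); total welfare W = $405.
Larkspur receives Slot 7 at value $134, so the others get W − 134 = $271.
Without Larkspur: best allocation of the remaining 3 bidders over all 4 slots is Pioneer→Slot 6 ($94), Quanta→Slot 2 ($140), Brightly→Slot 7 ($82), total $316.
VCG payment = (others' best without Larkspur) − (others' welfare with Larkspur) = 316 − 271 = $45.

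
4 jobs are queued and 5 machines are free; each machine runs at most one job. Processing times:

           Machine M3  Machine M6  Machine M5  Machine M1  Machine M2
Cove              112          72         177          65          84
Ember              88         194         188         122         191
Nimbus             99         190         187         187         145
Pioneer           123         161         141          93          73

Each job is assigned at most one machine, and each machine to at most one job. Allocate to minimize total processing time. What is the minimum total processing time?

Minimum total: 366 min

Optimal: Cove→Machine M6 (72 min), Ember→Machine M1 (122 min), Nimbus→Machine M3 (99 min), Pioneer→Machine M2 (73 min) — total 72+122+99+73 = 366 min.
Min-entry greedy (repeatedly take the single cheapest remaining cell) gives 413 min, worse by 47.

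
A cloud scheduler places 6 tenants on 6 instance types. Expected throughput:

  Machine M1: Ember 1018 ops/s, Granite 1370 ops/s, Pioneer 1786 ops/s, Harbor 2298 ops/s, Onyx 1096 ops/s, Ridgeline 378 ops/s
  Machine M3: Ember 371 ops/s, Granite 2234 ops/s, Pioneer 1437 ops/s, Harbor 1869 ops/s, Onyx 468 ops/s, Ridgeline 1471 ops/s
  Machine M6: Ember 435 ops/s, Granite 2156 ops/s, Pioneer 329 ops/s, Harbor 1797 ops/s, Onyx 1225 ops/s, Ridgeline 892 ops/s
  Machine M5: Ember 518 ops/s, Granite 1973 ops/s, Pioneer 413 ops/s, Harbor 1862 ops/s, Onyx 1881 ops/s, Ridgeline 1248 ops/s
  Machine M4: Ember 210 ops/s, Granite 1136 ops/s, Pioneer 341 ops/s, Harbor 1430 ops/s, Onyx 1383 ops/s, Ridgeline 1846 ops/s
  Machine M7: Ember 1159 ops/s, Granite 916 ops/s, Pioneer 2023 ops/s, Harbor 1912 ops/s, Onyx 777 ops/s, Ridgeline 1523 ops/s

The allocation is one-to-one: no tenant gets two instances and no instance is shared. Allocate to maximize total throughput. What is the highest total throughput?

Max total: 10799 ops/s

This is a one-to-one assignment (maximum-weight bipartite matching).
Optimal: Ember→Machine M1 (1018 ops/s), Granite→Machine M3 (2234 ops/s), Pioneer→Machine M7 (2023 ops/s), Harbor→Machine M6 (1797 ops/s), Onyx→Machine M5 (1881 ops/s), Ridgeline→Machine M4 (1846 ops/s) — total 1018+2234+2023+1797+1881+1846 = 10799 ops/s.
Max-entry greedy (repeatedly take the single best remaining cell) gives 10717 ops/s, worse by 82.
Every other assignment is strictly worse.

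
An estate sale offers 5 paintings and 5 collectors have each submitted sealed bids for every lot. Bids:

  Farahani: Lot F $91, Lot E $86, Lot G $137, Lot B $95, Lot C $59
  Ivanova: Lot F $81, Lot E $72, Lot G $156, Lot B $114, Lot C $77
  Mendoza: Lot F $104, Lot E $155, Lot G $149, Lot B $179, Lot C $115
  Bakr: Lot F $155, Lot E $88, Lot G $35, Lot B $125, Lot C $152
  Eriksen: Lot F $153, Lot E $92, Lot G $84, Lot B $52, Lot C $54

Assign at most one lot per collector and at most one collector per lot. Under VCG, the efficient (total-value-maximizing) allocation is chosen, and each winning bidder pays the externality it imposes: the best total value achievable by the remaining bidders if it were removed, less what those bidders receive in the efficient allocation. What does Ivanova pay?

Ivanova pays $51.

Efficient allocation: Farahani→Lot E ($86), Ivanova→Lot G ($156), Mendoza→Lot B ($179), Bakr→Lot C ($152), Eriksen→Lot F ($153); total welfare W = $726.
Ivanova receives Lot G at value $156, so the others get W − 156 = $570.
Without Ivanova: best allocation of the remaining 4 bidders over all 5 lots is Farahani→Lot G ($137), Mendoza→Lot B ($179), Bakr→Lot C ($152), Eriksen→Lot F ($153), total $621.
VCG payment = (others' best without Ivanova) − (others' welfare with Ivanova) = 621 − 570 = $51.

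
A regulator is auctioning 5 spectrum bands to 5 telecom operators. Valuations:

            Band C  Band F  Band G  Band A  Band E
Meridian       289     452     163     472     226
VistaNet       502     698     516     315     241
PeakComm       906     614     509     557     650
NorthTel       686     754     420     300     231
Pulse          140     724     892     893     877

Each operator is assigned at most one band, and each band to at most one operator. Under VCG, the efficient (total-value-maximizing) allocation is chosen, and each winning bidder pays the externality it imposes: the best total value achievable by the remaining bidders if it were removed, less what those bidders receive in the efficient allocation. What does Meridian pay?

Efficient allocation: Meridian→Band A ($472M), VistaNet→Band G ($516M), PeakComm→Band C ($906M), NorthTel→Band F ($754M), Pulse→Band E ($877M); total welfare W = $3525M.
Meridian receives Band A at value $472M, so the others get W − 472 = $3053M.
Without Meridian: best allocation of the remaining 4 bidders over all 5 bands is VistaNet→Band G ($516M), PeakComm→Band C ($906M), NorthTel→Band F ($754M), Pulse→Band A ($893M), total $3069M.
VCG payment = (others' best without Meridian) − (others' welfare with Meridian) = 3069 − 3053 = $16M.

Meridian pays $16M.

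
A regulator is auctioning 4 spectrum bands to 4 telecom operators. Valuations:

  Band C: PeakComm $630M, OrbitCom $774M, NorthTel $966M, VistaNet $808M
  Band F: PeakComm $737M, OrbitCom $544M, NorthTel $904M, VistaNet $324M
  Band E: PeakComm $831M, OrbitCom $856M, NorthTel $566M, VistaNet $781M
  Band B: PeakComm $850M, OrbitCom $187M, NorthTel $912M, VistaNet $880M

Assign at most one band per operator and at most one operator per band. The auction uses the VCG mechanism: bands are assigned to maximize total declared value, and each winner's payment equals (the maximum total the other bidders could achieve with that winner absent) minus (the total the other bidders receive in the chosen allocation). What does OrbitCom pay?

OrbitCom pays $94M.

Efficient allocation: PeakComm→Band F ($737M), OrbitCom→Band E ($856M), NorthTel→Band C ($966M), VistaNet→Band B ($880M); total welfare W = $3439M.
OrbitCom receives Band E at value $856M, so the others get W − 856 = $2583M.
Without OrbitCom: best allocation of the remaining 3 bidders over all 4 bands is PeakComm→Band E ($831M), NorthTel→Band C ($966M), VistaNet→Band B ($880M), total $2677M.
VCG payment = (others' best without OrbitCom) − (others' welfare with OrbitCom) = 2677 − 2583 = $94M.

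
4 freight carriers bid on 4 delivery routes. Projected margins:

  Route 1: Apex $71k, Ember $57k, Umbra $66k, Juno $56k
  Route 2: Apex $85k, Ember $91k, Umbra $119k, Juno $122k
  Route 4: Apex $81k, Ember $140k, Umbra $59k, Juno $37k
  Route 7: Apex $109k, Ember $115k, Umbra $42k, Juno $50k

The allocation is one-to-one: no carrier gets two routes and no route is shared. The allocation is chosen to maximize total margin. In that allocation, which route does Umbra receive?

Umbra receives Route 1.

This is a one-to-one assignment (maximum-weight bipartite matching).
Optimal: Apex→Route 7 ($109k), Ember→Route 4 ($140k), Umbra→Route 1 ($66k), Juno→Route 2 ($122k) — total 109+140+66+122 = $437k.
Row-greedy (each carrier in turn takes its best remaining route) gives $424k, worse by 13.
Next-best assignment: Apex→Route 7, Ember→Route 4, Umbra→Route 2, Juno→Route 1 = $424k.
Swapping Juno↔Umbra (Juno→Route 1 $56k, Umbra→Route 2 $119k) loses 13.
Umbra's own top route is Route 2 ($119k), but forcing Umbra→Route 2 and reassigning the rest optimally gives only $424k — worse by 13.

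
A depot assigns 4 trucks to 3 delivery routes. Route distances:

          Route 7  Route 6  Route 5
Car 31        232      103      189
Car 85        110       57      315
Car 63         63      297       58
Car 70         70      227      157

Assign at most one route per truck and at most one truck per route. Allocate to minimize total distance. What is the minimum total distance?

Optimal: Car 70→Route 7 (70 km), Car 85→Route 6 (57 km), Car 63→Route 5 (58 km) — total 70+57+58 = 185 km.

Minimum total: 185 km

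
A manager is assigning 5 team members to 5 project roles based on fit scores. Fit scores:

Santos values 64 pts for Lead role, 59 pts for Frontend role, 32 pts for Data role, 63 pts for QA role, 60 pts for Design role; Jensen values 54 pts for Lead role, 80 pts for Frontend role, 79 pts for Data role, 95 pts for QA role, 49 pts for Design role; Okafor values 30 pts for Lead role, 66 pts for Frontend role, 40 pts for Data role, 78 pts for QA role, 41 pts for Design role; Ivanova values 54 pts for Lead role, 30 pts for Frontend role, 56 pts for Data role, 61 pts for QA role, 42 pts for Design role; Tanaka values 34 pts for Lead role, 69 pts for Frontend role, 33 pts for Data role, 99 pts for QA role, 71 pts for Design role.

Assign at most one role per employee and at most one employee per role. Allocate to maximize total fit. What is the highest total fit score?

Max total: 358 pts

Optimal: Santos→Design role (60 pts), Jensen→Data role (79 pts), Okafor→Frontend role (66 pts), Ivanova→Lead role (54 pts), Tanaka→QA role (99 pts) — total 60+79+66+54+99 = 358 pts.
Max-entry greedy (repeatedly take the single best remaining cell) gives 340 pts, worse by 18.
No other one-to-one assignment exceeds 358 pts.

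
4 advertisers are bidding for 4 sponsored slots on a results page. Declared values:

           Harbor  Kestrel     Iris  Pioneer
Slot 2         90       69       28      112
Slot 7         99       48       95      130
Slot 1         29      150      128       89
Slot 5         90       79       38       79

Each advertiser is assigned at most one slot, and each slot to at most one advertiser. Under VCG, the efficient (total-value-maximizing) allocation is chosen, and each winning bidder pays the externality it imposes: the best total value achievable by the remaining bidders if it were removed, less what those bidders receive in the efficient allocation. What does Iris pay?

Efficient allocation: Harbor→Slot 5 ($90), Kestrel→Slot 1 ($150), Iris→Slot 7 ($95), Pioneer→Slot 2 ($112); total welfare W = $447.
Iris receives Slot 7 at value $95, so the others get W − 95 = $352.
Without Iris: best allocation of the remaining 3 bidders over all 4 slots is Harbor→Slot 2 ($90), Kestrel→Slot 1 ($150), Pioneer→Slot 7 ($130), total $370.
VCG payment = (others' best without Iris) − (others' welfare with Iris) = 370 − 352 = $18.

Iris pays $18.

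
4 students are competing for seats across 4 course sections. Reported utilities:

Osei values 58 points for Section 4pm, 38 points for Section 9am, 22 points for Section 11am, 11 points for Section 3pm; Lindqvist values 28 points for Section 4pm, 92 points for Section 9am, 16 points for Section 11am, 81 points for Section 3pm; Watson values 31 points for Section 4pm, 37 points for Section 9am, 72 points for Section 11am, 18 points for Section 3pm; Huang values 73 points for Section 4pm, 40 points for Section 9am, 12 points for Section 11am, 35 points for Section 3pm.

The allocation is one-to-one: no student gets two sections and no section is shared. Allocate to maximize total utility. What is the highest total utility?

Optimal: Osei→Section 9am (38 points), Lindqvist→Section 3pm (81 points), Watson→Section 11am (72 points), Huang→Section 4pm (73 points) — total 38+81+72+73 = 264 points.
Row-greedy (each student in turn takes its best remaining section) gives 257 points, worse by 7.
Next-best assignment: Osei→Section 4pm, Lindqvist→Section 9am, Watson→Section 11am, Huang→Section 3pm = 257 points.
Checked against all permutations: 264 points is optimal.

Max total: 264 points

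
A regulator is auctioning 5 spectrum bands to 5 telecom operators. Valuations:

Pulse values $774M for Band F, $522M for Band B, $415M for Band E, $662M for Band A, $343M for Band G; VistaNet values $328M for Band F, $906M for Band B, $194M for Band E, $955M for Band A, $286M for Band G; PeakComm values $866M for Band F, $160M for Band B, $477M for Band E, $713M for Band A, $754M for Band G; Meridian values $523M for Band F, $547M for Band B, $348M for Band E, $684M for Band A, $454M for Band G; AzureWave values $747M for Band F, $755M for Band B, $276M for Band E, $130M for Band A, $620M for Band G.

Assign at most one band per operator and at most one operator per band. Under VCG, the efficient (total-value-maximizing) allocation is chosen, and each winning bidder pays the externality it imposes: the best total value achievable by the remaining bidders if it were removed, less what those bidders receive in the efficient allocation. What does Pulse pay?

Pulse pays $279M.

Efficient allocation: Pulse→Band F ($774M), VistaNet→Band A ($955M), PeakComm→Band G ($754M), Meridian→Band E ($348M), AzureWave→Band B ($755M); total welfare W = $3586M.
Pulse receives Band F at value $774M, so the others get W − 774 = $2812M.
Without Pulse: best allocation of the remaining 4 bidders over all 5 bands is VistaNet→Band B ($906M), PeakComm→Band G ($754M), Meridian→Band A ($684M), AzureWave→Band F ($747M), total $3091M.
VCG payment = (others' best without Pulse) − (others' welfare with Pulse) = 3091 − 2812 = $279M.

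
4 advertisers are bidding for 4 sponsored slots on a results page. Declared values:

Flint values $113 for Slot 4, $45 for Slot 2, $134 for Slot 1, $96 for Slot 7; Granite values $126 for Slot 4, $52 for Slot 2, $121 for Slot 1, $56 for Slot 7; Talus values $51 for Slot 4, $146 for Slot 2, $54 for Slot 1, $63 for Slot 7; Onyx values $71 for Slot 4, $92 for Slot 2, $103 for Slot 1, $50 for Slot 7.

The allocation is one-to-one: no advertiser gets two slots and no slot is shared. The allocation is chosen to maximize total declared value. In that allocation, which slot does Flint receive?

Flint receives Slot 7.

Optimal: Flint→Slot 7 ($96), Granite→Slot 4 ($126), Talus→Slot 2 ($146), Onyx→Slot 1 ($103) — total 96+126+146+103 = $471.
Max-entry greedy (repeatedly take the single best remaining cell) gives $456, worse by 15.
No other one-to-one assignment exceeds $471.
Flint's own top slot is Slot 1 ($134), but forcing Flint→Slot 1 and reassigning the rest optimally gives only $456 — worse by 15.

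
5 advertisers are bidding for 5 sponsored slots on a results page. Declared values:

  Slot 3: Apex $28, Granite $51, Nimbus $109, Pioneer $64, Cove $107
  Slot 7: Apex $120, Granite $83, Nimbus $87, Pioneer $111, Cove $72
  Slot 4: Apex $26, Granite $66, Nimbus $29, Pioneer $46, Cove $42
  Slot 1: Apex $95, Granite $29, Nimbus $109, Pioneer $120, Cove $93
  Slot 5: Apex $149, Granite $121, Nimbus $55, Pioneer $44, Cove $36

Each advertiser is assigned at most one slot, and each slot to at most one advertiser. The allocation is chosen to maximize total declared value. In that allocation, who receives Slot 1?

Optimal: Apex→Slot 5 ($149), Granite→Slot 4 ($66), Nimbus→Slot 1 ($109), Pioneer→Slot 7 ($111), Cove→Slot 3 ($107) — total 149+66+109+111+107 = $542.
Column-greedy (each slot in turn goes to its best remaining advertiser) gives $451, worse by 91.
Swapping Cove↔Nimbus (Cove→Slot 1 $93, Nimbus→Slot 3 $109) loses 14.
Nimbus's own top slot is Slot 3 ($109), but forcing Nimbus→Slot 3 and reassigning the rest optimally gives only $528 — worse by 14.

Nimbus receives Slot 1.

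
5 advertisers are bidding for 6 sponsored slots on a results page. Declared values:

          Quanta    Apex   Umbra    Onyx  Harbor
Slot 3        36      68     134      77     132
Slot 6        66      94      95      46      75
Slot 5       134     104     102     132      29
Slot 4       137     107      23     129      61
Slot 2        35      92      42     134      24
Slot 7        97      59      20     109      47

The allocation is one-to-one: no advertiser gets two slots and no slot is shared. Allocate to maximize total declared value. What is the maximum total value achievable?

Max total: $602

This is a one-to-one assignment (maximum-weight bipartite matching).
Optimal: Quanta→Slot 5 ($134), Apex→Slot 4 ($107), Umbra→Slot 6 ($95), Onyx→Slot 2 ($134), Harbor→Slot 3 ($132) — total 134+107+95+134+132 = $602.
No other one-to-one assignment exceeds $602.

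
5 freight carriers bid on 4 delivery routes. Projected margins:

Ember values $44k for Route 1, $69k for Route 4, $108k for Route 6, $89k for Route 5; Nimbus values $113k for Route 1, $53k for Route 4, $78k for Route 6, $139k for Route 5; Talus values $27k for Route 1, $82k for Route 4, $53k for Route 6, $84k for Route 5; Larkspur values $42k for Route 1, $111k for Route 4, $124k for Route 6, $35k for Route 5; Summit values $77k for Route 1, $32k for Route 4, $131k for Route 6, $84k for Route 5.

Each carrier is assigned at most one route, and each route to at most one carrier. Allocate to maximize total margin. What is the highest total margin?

Treat this as an assignment problem: match each carrier to one route.
Optimal: Nimbus→Route 1 ($113k), Larkspur→Route 4 ($111k), Summit→Route 6 ($131k), Ember→Route 5 ($89k) — total 113+111+131+89 = $444k.
Next-best assignment: Nimbus→Route 1, Larkspur→Route 4, Summit→Route 6, Talus→Route 5 = $439k.
Swapping Summit↔Nimbus (Summit→Route 1 $77k, Nimbus→Route 6 $78k) loses 89.
Checked against all permutations: $444k is optimal.

Maximum total: $444k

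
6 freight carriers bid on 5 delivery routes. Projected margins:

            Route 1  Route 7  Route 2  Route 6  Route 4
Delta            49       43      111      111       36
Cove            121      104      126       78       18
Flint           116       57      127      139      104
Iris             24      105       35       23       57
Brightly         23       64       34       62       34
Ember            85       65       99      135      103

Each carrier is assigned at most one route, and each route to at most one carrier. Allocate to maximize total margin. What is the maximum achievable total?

Maximum total: $579k

Optimal: Cove→Route 1 ($121k), Iris→Route 7 ($105k), Delta→Route 2 ($111k), Flint→Route 6 ($139k), Ember→Route 4 ($103k) — total 121+105+111+139+103 = $579k.
Column-greedy (each route in turn goes to its best remaining carrier) gives $524k, worse by 55.
Swapping Cove↔Flint (Cove→Route 6 $78k, Flint→Route 1 $116k) loses 66.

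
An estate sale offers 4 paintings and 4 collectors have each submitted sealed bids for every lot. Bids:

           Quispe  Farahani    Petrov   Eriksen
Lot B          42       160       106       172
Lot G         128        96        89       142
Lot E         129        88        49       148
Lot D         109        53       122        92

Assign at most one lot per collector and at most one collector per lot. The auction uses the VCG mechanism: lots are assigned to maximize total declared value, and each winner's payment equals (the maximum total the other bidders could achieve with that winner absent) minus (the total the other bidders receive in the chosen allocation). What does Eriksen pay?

Eriksen pays $1.

Efficient allocation: Quispe→Lot G ($128), Farahani→Lot B ($160), Petrov→Lot D ($122), Eriksen→Lot E ($148); total welfare W = $558.
Eriksen receives Lot E at value $148, so the others get W − 148 = $410.
Without Eriksen: best allocation of the remaining 3 bidders over all 4 lots is Quispe→Lot E ($129), Farahani→Lot B ($160), Petrov→Lot D ($122), total $411.
VCG payment = (others' best without Eriksen) − (others' welfare with Eriksen) = 411 − 410 = $1.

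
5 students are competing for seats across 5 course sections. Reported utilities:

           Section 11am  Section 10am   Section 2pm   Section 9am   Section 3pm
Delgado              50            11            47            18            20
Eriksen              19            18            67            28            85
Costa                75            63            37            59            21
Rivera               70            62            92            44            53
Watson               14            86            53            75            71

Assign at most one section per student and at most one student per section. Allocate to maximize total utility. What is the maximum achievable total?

This is a one-to-one assignment (maximum-weight bipartite matching).
Optimal: Delgado→Section 11am (50 points), Eriksen→Section 3pm (85 points), Costa→Section 9am (59 points), Rivera→Section 2pm (92 points), Watson→Section 10am (86 points) — total 50+85+59+92+86 = 372 points.
Column-greedy (each section in turn goes to its best remaining student) gives 301 points, worse by 71.
Checked against all permutations: 372 points is optimal.

Max total: 372 points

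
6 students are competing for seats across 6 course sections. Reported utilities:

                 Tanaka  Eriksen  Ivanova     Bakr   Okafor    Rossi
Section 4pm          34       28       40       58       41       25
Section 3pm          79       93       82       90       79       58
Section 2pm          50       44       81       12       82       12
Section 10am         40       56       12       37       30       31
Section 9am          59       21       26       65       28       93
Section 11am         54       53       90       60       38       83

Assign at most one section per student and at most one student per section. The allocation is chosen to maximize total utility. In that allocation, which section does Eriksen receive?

Eriksen receives Section 10am.

Optimal: Tanaka→Section 3pm (79 points), Eriksen→Section 10am (56 points), Ivanova→Section 11am (90 points), Bakr→Section 4pm (58 points), Okafor→Section 2pm (82 points), Rossi→Section 9am (93 points) — total 79+56+90+58+82+93 = 458 points.
Column-greedy (each section in turn goes to its best remaining student) gives 456 points, worse by 2.
Swapping Rossi↔Okafor (Rossi→Section 2pm 12 points, Okafor→Section 9am 28 points) loses 135.
Eriksen's own top section is Section 3pm (93 points), but forcing Eriksen→Section 3pm and reassigning the rest optimally gives only 456 points — worse by 2.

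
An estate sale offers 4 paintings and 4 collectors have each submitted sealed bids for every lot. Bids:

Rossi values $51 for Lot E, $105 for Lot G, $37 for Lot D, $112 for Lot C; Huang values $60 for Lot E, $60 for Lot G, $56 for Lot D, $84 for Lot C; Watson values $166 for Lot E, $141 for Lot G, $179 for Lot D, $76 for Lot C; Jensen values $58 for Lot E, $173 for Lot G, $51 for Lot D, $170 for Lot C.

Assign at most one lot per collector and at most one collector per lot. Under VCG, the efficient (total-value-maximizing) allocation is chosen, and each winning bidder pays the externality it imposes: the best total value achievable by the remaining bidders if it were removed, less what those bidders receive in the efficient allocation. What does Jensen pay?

Efficient allocation: Rossi→Lot C ($112), Huang→Lot E ($60), Watson→Lot D ($179), Jensen→Lot G ($173); total welfare W = $524.
Jensen receives Lot G at value $173, so the others get W − 173 = $351.
Without Jensen: best allocation of the remaining 3 bidders over all 4 lots is Rossi→Lot G ($105), Huang→Lot C ($84), Watson→Lot D ($179), total $368.
VCG payment = (others' best without Jensen) − (others' welfare with Jensen) = 368 − 351 = $17.

Jensen pays $17.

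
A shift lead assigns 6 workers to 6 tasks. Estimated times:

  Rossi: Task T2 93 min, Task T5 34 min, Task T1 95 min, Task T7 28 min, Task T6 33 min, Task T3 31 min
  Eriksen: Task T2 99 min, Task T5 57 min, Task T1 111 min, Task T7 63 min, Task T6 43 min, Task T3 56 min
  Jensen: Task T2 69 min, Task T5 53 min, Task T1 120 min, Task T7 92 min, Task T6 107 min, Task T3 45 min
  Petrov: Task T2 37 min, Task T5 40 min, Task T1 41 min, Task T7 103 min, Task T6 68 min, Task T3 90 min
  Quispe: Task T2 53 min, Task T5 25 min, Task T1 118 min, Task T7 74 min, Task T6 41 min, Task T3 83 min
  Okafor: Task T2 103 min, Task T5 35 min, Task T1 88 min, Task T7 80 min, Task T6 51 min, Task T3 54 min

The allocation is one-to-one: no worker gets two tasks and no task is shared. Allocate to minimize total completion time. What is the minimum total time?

Minimum total: 245 min

Optimal: Rossi→Task T7 (28 min), Eriksen→Task T6 (43 min), Jensen→Task T3 (45 min), Petrov→Task T1 (41 min), Quispe→Task T2 (53 min), Okafor→Task T5 (35 min) — total 28+43+45+41+53+35 = 245 min.
Row-greedy (each worker in turn takes its cheapest remaining task) gives 266 min, worse by 21.
Next-best assignment: Rossi→Task T7, Eriksen→Task T6, Jensen→Task T2, Petrov→Task T1, Quispe→Task T5, Okafor→Task T3 = 260 min.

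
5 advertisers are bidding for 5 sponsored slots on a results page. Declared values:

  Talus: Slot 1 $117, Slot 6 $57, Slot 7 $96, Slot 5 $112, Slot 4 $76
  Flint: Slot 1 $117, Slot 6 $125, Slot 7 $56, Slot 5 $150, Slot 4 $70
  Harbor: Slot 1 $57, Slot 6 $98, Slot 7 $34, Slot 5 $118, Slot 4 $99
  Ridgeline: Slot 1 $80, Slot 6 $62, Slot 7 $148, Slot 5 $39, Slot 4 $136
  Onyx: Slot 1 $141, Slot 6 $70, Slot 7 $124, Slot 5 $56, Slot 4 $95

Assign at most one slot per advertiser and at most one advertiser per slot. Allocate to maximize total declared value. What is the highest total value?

Max total: $625

This is a one-to-one assignment (maximum-weight bipartite matching).
Optimal: Talus→Slot 1 ($117), Flint→Slot 5 ($150), Harbor→Slot 6 ($98), Ridgeline→Slot 4 ($136), Onyx→Slot 7 ($124) — total 117+150+98+136+124 = $625.
Row-greedy (each advertiser in turn takes its best remaining slot) gives $584, worse by 41.
Swapping Harbor↔Flint (Harbor→Slot 5 $118, Flint→Slot 6 $125) loses 5.
No other one-to-one assignment exceeds $625.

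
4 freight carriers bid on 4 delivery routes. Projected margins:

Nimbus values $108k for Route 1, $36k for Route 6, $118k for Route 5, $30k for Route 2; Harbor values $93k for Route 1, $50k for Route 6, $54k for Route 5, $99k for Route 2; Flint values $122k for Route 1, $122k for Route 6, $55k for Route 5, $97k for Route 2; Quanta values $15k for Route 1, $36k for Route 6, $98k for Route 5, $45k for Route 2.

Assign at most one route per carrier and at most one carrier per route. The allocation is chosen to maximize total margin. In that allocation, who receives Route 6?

Flint receives Route 6.

This is the linear assignment problem.
Optimal: Nimbus→Route 1 ($108k), Harbor→Route 2 ($99k), Flint→Route 6 ($122k), Quanta→Route 5 ($98k) — total 108+99+122+98 = $427k.
Max-entry greedy (repeatedly take the single best remaining cell) gives $375k, worse by 52.
Swapping Quanta↔Nimbus (Quanta→Route 1 $15k, Nimbus→Route 5 $118k) loses 73.
Flint's own top route is Route 1 ($122k), but forcing Flint→Route 1 and reassigning the rest optimally gives only $375k — worse by 52.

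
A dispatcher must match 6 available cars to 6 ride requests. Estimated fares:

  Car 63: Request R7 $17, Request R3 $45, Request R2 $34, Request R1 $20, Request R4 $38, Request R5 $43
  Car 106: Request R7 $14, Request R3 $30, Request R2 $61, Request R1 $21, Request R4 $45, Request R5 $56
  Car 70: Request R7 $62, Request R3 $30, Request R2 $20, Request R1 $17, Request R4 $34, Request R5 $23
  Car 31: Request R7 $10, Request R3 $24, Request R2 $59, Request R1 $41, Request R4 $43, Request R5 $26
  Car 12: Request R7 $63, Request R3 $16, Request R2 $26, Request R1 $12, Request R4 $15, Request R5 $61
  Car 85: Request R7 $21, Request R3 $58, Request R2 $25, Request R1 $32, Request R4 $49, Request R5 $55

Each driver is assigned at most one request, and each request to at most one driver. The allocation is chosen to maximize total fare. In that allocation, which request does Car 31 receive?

Optimal: Car 63→Request R4 ($38), Car 106→Request R2 ($61), Car 70→Request R7 ($62), Car 31→Request R1 ($41), Car 12→Request R5 ($61), Car 85→Request R3 ($58) — total 38+61+62+41+61+58 = $321.
Column-greedy (each request in turn goes to its best remaining driver) gives $284, worse by 37.
Swapping Car 85↔Car 106 (Car 85→Request R2 $25, Car 106→Request R3 $30) loses 64.
Car 31's own top request is Request R2 ($59), but forcing Car 31→Request R2 and reassigning the rest optimally gives only $305 — worse by 16.

Car 31 receives Request R1.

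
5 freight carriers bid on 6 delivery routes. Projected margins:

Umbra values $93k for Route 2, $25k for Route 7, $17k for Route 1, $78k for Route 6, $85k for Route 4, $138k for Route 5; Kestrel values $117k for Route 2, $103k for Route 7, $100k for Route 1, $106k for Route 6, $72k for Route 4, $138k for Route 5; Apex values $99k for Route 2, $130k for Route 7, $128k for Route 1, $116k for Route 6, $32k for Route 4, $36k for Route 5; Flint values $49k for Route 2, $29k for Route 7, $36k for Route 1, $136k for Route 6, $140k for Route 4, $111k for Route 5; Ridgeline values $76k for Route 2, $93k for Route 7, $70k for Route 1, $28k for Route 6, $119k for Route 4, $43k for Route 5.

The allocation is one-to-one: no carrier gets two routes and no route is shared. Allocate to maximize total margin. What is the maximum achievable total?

Maximum total: $640k

Optimal: Umbra→Route 5 ($138k), Kestrel→Route 2 ($117k), Apex→Route 7 ($130k), Flint→Route 6 ($136k), Ridgeline→Route 4 ($119k) — total 138+117+130+136+119 = $640k.
Row-greedy (each carrier in turn takes its best remaining route) gives $595k, worse by 45.
Next-best assignment: Umbra→Route 5, Kestrel→Route 2, Apex→Route 1, Flint→Route 6, Ridgeline→Route 4 = $638k.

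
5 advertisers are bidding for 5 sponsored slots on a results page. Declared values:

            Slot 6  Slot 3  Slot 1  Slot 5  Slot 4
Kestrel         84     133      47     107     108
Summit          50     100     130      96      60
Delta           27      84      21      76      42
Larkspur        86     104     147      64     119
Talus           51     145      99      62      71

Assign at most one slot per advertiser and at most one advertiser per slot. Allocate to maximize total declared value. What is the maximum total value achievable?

This is the linear assignment problem.
Optimal: Kestrel→Slot 6 ($84), Summit→Slot 1 ($130), Delta→Slot 5 ($76), Larkspur→Slot 4 ($119), Talus→Slot 3 ($145) — total 84+130+76+119+145 = $554.
Max-entry greedy (repeatedly take the single best remaining cell) gives $523, worse by 31.
Next-best assignment: Kestrel→Slot 4, Summit→Slot 1, Delta→Slot 5, Larkspur→Slot 6, Talus→Slot 3 = $545.
Every other assignment is strictly worse.

Maximum total: $554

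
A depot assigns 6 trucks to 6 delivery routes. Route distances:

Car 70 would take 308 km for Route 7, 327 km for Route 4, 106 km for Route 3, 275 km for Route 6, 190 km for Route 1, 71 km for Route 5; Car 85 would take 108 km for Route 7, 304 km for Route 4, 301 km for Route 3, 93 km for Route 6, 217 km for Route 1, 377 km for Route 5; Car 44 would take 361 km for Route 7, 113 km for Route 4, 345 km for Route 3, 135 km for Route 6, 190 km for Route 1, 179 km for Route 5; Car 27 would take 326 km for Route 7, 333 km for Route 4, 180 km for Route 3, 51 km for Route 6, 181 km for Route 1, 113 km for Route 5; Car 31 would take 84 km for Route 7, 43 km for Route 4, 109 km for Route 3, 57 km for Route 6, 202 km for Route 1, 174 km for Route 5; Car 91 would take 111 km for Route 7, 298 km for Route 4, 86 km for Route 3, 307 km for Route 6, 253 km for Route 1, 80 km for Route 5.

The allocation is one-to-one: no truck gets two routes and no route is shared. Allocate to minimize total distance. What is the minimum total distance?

Optimal: Car 70→Route 5 (71 km), Car 85→Route 7 (108 km), Car 44→Route 1 (190 km), Car 27→Route 6 (51 km), Car 31→Route 4 (43 km), Car 91→Route 3 (86 km) — total 71+108+190+51+43+86 = 549 km.
Column-greedy (each route in turn goes to its cheapest remaining truck) gives 901 km, worse by 352.

Min total: 549 km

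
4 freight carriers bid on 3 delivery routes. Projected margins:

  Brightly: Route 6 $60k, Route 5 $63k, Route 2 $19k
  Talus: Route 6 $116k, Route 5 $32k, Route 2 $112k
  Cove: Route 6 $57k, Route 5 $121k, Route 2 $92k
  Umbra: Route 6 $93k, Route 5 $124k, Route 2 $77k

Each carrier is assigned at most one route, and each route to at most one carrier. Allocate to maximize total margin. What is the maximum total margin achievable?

This is a one-to-one assignment (maximum-weight bipartite matching).
Optimal: Talus→Route 6 ($116k), Umbra→Route 5 ($124k), Cove→Route 2 ($92k) — total 116+124+92 = $332k.
Row-greedy (each carrier in turn takes its best remaining route) gives $271k, worse by 61.
Every other assignment is strictly worse.

Maximum total: $332k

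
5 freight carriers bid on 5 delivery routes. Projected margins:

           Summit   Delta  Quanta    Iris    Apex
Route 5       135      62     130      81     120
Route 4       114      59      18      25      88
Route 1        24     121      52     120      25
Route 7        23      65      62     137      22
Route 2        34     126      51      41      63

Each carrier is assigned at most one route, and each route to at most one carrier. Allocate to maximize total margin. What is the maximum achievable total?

Max total: $565k

This is the linear assignment problem.
Optimal: Summit→Route 4 ($114k), Delta→Route 1 ($121k), Quanta→Route 5 ($130k), Iris→Route 7 ($137k), Apex→Route 2 ($63k) — total 114+121+130+137+63 = $565k.
Max-entry greedy (repeatedly take the single best remaining cell) gives $538k, worse by 27.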